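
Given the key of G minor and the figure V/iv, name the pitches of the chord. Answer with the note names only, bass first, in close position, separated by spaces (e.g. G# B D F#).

V/iv is a secondary dominant — the dominant triad of iv. iv in G minor is C, so the applied chord's root is G, a perfect fifth above.
Building a major triad on G gives G-B-D.

G B D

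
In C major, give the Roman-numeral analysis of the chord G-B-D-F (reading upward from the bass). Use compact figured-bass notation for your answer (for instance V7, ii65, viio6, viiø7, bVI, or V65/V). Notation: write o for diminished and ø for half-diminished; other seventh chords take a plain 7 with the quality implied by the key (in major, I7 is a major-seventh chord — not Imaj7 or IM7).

Stacked in thirds the chord is G-B-D-F: a dominant seventh chord on G.
In C major, G is the dominant; the diatonic dominant seventh chord there is V7.

V7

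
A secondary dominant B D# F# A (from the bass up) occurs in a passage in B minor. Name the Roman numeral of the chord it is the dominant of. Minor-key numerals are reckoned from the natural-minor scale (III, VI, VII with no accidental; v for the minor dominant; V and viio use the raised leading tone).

iv

The chord is a dominant seventh chord on B.
A dominant resolves down a perfect fifth: B → E. In B minor, E is scale degree 4, i.e. iv.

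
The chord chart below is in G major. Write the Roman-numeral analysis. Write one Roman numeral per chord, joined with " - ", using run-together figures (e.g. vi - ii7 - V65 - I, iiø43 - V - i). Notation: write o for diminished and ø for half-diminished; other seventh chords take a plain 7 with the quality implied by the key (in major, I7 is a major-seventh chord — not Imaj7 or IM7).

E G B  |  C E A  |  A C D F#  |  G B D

E-G-B: minor triad on E = scale degree 6 → vi.
C-E-A has root A, degree 2 in G major, so ii6.
A-C-D-F#: dominant seventh chord on D = scale degree 5 → V43.
G-B-D: root G is the tonic; major triad there is I.

vi - ii6 - V43 - I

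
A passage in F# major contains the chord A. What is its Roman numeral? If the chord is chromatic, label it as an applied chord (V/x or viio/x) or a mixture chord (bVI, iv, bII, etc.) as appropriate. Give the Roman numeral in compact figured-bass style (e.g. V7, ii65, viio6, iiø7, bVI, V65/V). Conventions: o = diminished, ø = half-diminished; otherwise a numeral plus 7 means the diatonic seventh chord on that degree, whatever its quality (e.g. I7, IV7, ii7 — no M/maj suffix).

Stacked in thirds the chord is A-C#-E: a major triad on A.
A is the lowered third degree of F# major (diatonic 3 would be A#). This is a major triad on the lowered third degree, borrowed from the parallel minor.

bIII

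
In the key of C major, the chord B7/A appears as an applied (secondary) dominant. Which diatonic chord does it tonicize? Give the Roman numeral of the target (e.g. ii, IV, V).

iii

The chord is a dominant seventh chord on B.
A dominant resolves down a perfect fifth: B → E. In C major, E is scale degree 3, i.e. iii.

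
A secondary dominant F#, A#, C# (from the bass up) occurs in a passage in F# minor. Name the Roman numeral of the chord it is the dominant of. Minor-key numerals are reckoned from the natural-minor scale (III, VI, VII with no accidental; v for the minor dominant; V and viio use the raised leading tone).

iv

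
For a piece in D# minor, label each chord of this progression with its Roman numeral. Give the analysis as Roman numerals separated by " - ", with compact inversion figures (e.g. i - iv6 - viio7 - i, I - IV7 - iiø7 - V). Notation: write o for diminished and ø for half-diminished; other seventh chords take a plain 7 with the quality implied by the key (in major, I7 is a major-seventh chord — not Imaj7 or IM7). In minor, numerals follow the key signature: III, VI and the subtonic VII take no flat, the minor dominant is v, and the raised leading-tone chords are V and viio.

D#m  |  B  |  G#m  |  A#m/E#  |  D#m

D#m: minor triad on D# = scale degree 1 → i.
B has root B, degree 6 in D# minor, so VI.
G#m: minor triad on G# = scale degree 4 → iv.
A#m/E#: root A# is the dominant; minor triad there is v64.
D#m has root D#, degree 1 in D# minor, so i.

i - VI - iv - v64 - i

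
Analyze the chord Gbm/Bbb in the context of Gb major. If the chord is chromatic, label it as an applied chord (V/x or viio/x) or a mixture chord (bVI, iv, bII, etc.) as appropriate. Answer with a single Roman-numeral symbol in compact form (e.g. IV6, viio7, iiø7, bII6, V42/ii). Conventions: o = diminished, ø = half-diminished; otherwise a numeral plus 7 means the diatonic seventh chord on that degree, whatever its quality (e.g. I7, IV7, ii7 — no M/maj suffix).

i6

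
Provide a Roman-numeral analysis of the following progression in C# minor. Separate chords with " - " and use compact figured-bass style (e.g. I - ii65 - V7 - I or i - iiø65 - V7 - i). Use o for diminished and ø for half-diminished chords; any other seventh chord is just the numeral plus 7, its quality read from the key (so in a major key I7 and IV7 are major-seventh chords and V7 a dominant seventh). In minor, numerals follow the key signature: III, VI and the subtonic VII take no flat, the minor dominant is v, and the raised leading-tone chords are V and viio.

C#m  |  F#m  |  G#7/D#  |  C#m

i - iv - V43 - i

C#m: root C# is the tonic; minor triad there is i.
F#m: minor triad on F# = scale degree 4 → iv.
G#7/D#: dominant seventh chord on G# = scale degree 5 → V43.
C#m: minor triad on C# = scale degree 1 → i.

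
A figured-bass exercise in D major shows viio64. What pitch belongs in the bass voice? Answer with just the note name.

viio in D major has root C#; the chord is C#-E-G.
The figure 64 means second inversion — the fifth is in the bass.

G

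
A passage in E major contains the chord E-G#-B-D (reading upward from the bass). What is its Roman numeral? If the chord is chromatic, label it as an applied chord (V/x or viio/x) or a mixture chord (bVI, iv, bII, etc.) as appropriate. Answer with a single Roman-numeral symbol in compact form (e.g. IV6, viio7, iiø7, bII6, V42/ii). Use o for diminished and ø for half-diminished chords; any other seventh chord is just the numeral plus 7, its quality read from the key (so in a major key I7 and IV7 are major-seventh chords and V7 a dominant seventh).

V7/IV

The pitches E-G#-B-D form a dominant seventh chord rooted on E.
E is not a diatonic chord root with this quality in E major, but it lies a perfect fifth above A (IV), so the chord functions as an applied dominant of IV.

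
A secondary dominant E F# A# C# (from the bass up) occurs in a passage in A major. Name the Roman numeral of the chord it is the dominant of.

ii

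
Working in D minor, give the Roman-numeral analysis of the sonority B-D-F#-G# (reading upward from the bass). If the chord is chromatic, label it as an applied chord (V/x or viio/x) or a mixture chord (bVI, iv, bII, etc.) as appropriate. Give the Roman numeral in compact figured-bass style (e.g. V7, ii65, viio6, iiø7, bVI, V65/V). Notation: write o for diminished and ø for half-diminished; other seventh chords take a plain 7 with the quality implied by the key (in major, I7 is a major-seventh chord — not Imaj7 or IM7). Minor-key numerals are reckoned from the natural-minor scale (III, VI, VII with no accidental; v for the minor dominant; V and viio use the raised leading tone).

viiø65/V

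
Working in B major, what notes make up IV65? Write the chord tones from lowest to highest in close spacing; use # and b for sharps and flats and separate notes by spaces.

G# B D# E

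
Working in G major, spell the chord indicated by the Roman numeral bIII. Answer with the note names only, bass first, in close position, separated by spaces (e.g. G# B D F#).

Scale degree 3 in G major is B; lowering it a half step gives Bb. bIII is a major triad on the lowered third degree, borrowed from the parallel minor.
So the chord is Bb-D-F, a major triad.

Bb D F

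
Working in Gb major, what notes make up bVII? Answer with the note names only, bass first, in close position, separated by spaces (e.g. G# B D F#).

Fb Ab Cb

Scale degree 7 in Gb major is F; lowering it a half step gives Fb. bVII is a major triad on the lowered seventh degree (the subtonic), borrowed from the parallel minor.
So the chord is Fb-Ab-Cb.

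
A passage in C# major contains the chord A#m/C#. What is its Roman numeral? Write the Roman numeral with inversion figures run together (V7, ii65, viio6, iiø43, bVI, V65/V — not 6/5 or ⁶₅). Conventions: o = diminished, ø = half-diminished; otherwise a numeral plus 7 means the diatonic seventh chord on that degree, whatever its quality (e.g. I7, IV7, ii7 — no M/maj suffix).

The pitches A#-C#-E# form a minor triad rooted on A#.
In C# major, A# is the submediant; the diatonic minor triad there is vi.
With C# in the bass the chord is in first inversion, so the figured bass is 6.

vi6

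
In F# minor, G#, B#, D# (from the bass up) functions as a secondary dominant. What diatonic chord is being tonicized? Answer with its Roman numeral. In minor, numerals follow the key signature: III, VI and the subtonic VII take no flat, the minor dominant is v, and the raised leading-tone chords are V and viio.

The chord is a major triad on G#.
A dominant resolves down a perfect fifth: G# → C#. In F# minor, C# is scale degree 5, i.e. V.

V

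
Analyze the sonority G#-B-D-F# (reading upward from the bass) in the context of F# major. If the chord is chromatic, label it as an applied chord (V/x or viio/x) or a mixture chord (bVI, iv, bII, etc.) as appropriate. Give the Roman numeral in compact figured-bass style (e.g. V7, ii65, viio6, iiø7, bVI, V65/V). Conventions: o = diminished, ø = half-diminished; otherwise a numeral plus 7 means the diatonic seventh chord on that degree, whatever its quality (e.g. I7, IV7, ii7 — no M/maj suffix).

Stacked in thirds the chord is G#-B-D-F#: a half-diminished seventh chord on G#.
G# is the second degree of F# major. This is the half-diminished supertonic seventh, borrowed from the parallel minor.

iiø7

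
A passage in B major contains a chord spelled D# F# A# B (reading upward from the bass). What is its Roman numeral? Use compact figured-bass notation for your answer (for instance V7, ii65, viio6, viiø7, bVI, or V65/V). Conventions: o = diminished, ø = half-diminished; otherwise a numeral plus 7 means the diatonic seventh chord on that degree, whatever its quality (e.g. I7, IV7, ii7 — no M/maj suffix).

I65

The pitches B-D#-F#-A# form a major seventh chord rooted on B.
In B major, B is the tonic; the diatonic major seventh chord there is I7.
With D# in the bass the chord is in first inversion, so the figured bass is 65.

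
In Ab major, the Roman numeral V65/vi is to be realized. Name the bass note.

E

The applied chord V65/vi is rooted on C: C-E-G-Bb.
The figure 65 means first inversion — the third is in the bass.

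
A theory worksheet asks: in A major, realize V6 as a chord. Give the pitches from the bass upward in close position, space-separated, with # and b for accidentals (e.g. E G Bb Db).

The numeral's case and figure indicate a major triad. In A major its root, the fifth degree, is E.
That chord is spelled E-G#-B.
With the 6 figure the chord is in first inversion; from the bass G# upward in close position it reads G#-B-E.

G# B E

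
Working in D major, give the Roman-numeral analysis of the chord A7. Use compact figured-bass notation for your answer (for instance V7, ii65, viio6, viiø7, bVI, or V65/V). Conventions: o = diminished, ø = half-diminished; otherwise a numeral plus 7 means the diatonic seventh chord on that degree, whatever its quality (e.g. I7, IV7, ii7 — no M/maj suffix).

V7

The pitches A-C#-E-G form a dominant seventh chord rooted on A.
A is scale degree 5 in D major, and a dominant seventh chord on that degree is written V7.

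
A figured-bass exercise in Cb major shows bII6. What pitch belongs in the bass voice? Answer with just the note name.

Fb

bII in Cb major has root Dbb; the chord is Dbb-Fb-Abb.
The figure 6 means first inversion — the third is in the bass.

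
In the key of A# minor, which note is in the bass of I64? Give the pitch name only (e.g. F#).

E#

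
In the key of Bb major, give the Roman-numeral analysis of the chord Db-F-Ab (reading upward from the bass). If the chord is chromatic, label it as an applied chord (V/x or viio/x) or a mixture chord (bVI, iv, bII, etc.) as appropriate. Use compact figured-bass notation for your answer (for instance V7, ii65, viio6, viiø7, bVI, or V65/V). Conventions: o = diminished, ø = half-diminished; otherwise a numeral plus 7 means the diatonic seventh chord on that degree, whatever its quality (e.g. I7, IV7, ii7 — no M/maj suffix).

Stacked in thirds the chord is Db-F-Ab: a major triad on Db.
Db is the lowered third degree of Bb major (diatonic 3 would be D). This is a major triad on the lowered third degree, borrowed from the parallel minor.

bIII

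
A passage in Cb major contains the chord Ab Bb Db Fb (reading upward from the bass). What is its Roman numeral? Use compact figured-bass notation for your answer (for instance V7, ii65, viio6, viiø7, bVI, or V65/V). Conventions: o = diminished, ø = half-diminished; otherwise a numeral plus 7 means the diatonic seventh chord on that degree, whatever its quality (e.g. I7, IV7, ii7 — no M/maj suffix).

viiø42

The pitches Bb-Db-Fb-Ab form a half-diminished seventh chord rooted on Bb.
In Cb major, Bb is the leading tone; the diatonic half-diminished seventh chord there is viiø7.
With Ab in the bass the chord is in third inversion, so the figured bass is 42.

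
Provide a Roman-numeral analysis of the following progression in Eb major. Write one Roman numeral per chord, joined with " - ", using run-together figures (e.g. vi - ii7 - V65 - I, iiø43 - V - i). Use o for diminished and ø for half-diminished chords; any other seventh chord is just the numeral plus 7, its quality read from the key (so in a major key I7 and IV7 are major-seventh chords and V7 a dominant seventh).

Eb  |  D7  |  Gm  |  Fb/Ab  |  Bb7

I - V7/iii - iii - bII6 - V7

Eb has root Eb, degree 1 in Eb major, so I.
D7 is the secondary dominant of iii (dominant seventh chord on D): V7/iii.
Gm: root G is the mediant; minor triad there is iii.
Fb/Ab: Fb with this quality isn't in the key; a major triad on b2 is the Neapolitan sixth, bII6 (third, Ab, in the bass — hence the 6).
Bb7 has root Bb, degree 5 in Eb major, so V7.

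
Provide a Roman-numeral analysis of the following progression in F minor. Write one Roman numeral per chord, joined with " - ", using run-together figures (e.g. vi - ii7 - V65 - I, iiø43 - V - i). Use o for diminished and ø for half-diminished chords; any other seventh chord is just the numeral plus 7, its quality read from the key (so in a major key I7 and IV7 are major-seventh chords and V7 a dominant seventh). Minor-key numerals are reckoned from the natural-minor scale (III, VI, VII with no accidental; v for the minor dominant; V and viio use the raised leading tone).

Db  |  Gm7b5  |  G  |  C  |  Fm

VI - iiø7 - V/V - V - i

Db: major triad on Db = scale degree 6 → VI.
Gm7b5: root G is the supertonic; half-diminished seventh chord there is iiø7.
G: chromatic; G is V of V, so V/V.
C: major triad on C = scale degree 5 → V.
Fm has root F, degree 1 in F minor, so i.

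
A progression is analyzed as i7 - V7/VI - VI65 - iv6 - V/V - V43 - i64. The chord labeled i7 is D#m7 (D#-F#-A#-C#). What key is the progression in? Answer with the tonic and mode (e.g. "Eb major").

D# minor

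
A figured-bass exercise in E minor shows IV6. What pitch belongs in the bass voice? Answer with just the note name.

C#

IV in E minor has root A; the chord is A-C#-E.
The figure 6 means first inversion — the third is in the bass.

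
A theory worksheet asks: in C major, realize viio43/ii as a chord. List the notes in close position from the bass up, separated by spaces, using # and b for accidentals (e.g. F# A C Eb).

The slash marks an applied leading-tone chord: viio of ii. In C major, ii is D, so the leading tone to it is C#, a half step below.
Building a fully diminished seventh chord on C# gives C#-E-G-Bb.
With the 43 figure the chord is in second inversion; from the bass G upward in close position it reads G-Bb-C#-E.

G Bb C# E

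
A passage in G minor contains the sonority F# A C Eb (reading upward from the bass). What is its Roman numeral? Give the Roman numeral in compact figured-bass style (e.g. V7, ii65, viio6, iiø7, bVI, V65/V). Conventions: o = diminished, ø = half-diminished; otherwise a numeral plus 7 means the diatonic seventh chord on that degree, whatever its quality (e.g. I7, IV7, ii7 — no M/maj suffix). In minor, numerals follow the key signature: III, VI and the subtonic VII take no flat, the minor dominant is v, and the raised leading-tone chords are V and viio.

viio7

The pitches F#-A-C-Eb form a fully diminished seventh chord rooted on F#.
F# is scale degree 7 in G minor, and a fully diminished seventh chord on that degree is written viio7.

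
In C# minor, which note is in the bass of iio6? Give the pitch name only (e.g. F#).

F#

iio in C# minor has root D#; the chord is D#-F#-A.
The figure 6 means first inversion — the third is in the bass.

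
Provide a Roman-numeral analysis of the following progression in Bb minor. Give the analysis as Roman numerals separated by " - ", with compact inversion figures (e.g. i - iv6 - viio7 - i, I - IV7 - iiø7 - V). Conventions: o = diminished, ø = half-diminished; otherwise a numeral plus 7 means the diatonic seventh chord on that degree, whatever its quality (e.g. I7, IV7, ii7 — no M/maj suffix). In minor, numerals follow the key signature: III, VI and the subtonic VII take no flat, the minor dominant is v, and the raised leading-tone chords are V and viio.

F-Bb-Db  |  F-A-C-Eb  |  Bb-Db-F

F-Bb-Db has root Bb, degree 1 in Bb minor, so i64.
F-A-C-Eb: root F is the dominant; dominant seventh chord there is V7.
Bb-Db-F has root Bb, degree 1 in Bb minor, so i.

i64 - V7 - i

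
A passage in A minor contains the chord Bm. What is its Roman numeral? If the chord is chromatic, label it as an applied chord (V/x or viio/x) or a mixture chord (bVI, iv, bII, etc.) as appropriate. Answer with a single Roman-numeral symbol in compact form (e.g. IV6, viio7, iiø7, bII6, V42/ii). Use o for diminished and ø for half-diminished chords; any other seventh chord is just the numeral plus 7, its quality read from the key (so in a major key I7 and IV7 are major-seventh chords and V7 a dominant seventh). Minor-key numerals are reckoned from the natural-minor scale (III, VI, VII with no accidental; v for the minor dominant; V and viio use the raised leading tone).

ii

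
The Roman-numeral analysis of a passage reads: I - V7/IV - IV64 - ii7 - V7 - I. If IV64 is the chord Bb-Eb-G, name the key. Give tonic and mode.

Bb major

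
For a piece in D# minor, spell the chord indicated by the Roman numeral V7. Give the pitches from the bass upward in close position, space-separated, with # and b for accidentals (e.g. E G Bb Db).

In D# minor, the fifth degree is A#. The dominant is major (leading tone raised), so V is a dominant seventh chord.
Stacking thirds from A# gives A#-C##-E#-G#.

A# C## E# G#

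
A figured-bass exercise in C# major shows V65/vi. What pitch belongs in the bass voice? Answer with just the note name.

The applied chord V65/vi is rooted on E#: E#-G##-B#-D#.
The figure 65 means first inversion — the third is in the bass.

G##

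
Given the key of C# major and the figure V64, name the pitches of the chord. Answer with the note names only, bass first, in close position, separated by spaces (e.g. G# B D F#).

In C# major, the fifth degree is G#, and the diatonic chord built there is a major triad.
That chord is spelled G#-B#-D#.
With the 64 figure the chord is in second inversion; from the bass D# upward in close position it reads D#-G#-B#.

D# G# B#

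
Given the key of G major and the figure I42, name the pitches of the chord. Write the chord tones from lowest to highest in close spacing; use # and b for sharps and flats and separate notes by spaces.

The numeral's case and figure indicate a major seventh chord. In G major its root, the first degree, is G.
Stacking thirds from G gives G-B-D-F#.
The figured bass 42 indicates third inversion, placing the seventh (F#) in the bass: F#-G-B-D.

F# G B D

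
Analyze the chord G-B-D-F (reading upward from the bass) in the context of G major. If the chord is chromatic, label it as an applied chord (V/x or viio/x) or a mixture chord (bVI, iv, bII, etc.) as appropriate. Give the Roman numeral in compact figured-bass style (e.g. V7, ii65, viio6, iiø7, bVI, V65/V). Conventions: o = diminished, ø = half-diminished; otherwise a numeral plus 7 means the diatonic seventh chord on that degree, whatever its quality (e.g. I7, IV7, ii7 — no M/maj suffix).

V7/IV

The pitches G-B-D-F form a dominant seventh chord rooted on G.
G is not a diatonic chord root with this quality in G major, but it lies a perfect fifth above C (IV), so the chord functions as an applied dominant of IV.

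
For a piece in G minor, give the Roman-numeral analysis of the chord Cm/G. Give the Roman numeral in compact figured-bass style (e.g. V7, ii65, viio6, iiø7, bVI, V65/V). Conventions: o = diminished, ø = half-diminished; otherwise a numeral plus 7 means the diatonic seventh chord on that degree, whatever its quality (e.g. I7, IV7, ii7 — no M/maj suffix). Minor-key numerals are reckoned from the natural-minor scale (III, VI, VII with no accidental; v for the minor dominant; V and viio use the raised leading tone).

iv64

Stacked in thirds the chord is C-Eb-G: a minor triad on C.
In G minor, C is the subdominant; the diatonic minor triad there is iv.
With G in the bass the chord is in second inversion, so the figured bass is 64.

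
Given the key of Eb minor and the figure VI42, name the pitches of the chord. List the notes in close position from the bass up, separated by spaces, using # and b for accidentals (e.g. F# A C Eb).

In Eb minor, scale degree 6 is Cb, and the diatonic chord built there is a major seventh chord.
Stacking thirds from Cb gives Cb-Eb-Gb-Bb.
The figured bass 42 indicates third inversion, placing the seventh (Bb) in the bass: Bb-Cb-Eb-Gb.

Bb Cb Eb Gb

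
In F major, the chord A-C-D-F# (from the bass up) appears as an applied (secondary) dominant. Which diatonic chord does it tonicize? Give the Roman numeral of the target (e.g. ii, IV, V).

ii

The chord is a dominant seventh chord on D.
A dominant resolves down a perfect fifth: D → G. In F major, G is scale degree 2, i.e. ii.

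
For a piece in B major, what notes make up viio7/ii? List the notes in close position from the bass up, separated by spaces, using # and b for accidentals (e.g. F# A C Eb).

viio7/ii is a secondary leading-tone chord. The target ii is C# in B major; the applied chord is rooted a semitone below, on B#.
Building a fully diminished seventh chord on B# gives B#-D#-F#-A.

B# D# F# A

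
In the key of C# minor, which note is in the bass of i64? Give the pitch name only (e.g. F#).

G#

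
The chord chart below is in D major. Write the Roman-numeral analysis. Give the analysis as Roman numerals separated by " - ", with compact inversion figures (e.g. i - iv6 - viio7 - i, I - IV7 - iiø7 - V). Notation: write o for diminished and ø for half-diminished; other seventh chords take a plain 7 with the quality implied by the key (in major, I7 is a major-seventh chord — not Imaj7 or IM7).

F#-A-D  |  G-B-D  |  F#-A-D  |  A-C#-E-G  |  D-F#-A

I6 - IV - I6 - V7 - I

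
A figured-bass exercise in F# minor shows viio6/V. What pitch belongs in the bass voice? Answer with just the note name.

The applied chord viio6/V is rooted on B#: B#-D#-F#.
The figure 6 means first inversion — the third is in the bass.

D#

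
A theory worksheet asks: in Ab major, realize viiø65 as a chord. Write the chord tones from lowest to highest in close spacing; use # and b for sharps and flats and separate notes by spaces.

Bb Db F G

In Ab major, the leading tone is G, and the diatonic chord built there is a half-diminished seventh chord.
Stacking thirds from G gives G-Bb-Db-F.
The figured bass 65 indicates first inversion, placing the third (Bb) in the bass: Bb-Db-F-G.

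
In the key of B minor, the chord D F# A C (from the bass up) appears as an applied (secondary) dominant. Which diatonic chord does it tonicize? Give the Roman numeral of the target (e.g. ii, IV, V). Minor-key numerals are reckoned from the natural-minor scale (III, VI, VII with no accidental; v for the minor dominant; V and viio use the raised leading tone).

The chord is a dominant seventh chord on D.
A dominant resolves down a perfect fifth: D → G. In B minor, G is scale degree 6, i.e. VI.

VI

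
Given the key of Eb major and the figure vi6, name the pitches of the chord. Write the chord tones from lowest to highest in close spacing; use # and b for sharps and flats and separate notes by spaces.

Eb G C

The numeral's case and figure indicate a minor triad. In Eb major its root, the sixth degree, is C.
That chord is spelled C-Eb-G.
The figured bass 6 indicates first inversion, placing the third (Eb) in the bass: Eb-G-C.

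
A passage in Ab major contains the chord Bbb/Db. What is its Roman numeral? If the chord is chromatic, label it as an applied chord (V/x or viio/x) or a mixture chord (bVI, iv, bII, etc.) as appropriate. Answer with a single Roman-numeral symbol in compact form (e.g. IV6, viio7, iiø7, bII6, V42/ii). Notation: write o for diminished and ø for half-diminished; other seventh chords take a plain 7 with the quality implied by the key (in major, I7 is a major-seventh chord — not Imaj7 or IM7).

bII6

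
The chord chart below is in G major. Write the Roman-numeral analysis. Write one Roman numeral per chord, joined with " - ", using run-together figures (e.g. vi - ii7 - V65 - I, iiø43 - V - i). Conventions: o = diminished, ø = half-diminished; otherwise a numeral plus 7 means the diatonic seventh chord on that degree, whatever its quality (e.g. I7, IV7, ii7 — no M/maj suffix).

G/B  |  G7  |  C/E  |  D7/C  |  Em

G/B has root G, degree 1 in G major, so I6.
G7 is the secondary dominant of IV (dominant seventh chord on G): V7/IV.
C/E has root C, degree 4 in G major, so IV6.
D7/C: dominant seventh chord on D = scale degree 5 → V42.
Em: root E is the submediant; minor triad there is vi.

I6 - V7/IV - IV6 - V42 - vi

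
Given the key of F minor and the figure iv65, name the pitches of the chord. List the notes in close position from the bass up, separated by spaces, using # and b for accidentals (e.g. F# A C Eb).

The numeral's case and figure indicate a minor seventh chord. In F minor its root, the fourth degree, is Bb.
That chord is spelled Bb-Db-F-Ab.
With the 65 figure the chord is in first inversion; from the bass Db upward in close position it reads Db-F-Ab-Bb.

Db F Ab Bb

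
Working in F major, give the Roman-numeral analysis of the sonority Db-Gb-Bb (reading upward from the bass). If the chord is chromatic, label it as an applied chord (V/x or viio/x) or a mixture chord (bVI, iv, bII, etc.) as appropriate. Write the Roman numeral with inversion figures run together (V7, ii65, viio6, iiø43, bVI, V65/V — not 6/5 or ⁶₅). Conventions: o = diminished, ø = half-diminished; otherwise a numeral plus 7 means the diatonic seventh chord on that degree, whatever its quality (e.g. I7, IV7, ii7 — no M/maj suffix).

bII64

Stacked in thirds the chord is Gb-Bb-Db: a major triad on Gb.
Gb is the lowered second degree of F major (diatonic 2 would be G). This is the Neapolitan chord — a major triad on the lowered second degree.
With Db in the bass the chord is in second inversion, so the figured bass is 64.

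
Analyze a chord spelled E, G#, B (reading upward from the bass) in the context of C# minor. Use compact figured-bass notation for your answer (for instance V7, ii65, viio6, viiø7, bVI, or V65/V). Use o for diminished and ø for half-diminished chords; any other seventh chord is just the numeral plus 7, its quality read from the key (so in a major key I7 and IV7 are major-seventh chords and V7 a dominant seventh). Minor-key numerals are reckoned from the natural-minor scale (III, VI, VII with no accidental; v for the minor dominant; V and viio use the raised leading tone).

III

The pitches E-G#-B form a major triad rooted on E.
In C# minor, E is the mediant; the diatonic major triad there is III.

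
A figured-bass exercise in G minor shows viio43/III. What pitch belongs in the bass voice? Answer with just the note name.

The applied chord viio43/III is rooted on A: A-C-Eb-Gb.
The figure 43 means second inversion — the fifth is in the bass.

Eb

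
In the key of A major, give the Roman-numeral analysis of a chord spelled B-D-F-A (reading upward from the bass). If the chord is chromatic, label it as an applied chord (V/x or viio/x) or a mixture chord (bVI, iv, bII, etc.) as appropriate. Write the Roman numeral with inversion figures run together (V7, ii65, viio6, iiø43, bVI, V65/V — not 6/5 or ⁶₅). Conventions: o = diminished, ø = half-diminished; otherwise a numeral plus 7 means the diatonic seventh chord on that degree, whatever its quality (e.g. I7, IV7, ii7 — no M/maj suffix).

iiø7

The pitches B-D-F-A form a half-diminished seventh chord rooted on B.
B is the second degree of A major. This is the half-diminished supertonic seventh, borrowed from the parallel minor.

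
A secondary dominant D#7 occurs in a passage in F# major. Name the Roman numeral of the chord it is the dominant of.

ii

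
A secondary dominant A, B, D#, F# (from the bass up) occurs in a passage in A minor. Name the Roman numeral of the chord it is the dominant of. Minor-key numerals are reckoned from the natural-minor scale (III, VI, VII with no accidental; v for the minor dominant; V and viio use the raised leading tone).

V

The chord is a dominant seventh chord on B.
A dominant resolves down a perfect fifth: B → E. In A minor, E is scale degree 5, i.e. V.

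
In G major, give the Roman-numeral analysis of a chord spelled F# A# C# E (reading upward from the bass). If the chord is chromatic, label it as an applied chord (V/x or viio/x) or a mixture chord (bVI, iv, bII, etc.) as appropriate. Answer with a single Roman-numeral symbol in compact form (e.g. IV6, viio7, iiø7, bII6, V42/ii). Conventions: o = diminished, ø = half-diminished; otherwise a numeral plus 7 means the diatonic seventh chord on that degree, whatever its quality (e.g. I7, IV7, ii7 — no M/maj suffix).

Stacked in thirds the chord is F#-A#-C#-E: a dominant seventh chord on F#.
F# is not a diatonic chord root with this quality in G major, but it lies a perfect fifth above B (iii), so the chord functions as an applied dominant of iii.

V7/iii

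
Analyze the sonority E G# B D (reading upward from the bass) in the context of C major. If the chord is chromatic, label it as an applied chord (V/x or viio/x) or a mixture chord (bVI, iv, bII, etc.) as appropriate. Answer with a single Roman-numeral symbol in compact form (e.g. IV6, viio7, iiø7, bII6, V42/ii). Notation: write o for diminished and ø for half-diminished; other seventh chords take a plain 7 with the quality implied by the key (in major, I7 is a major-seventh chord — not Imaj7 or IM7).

Stacked in thirds the chord is E-G#-B-D: a dominant seventh chord on E.
E is not a diatonic chord root with this quality in C major, but it lies a perfect fifth above A (vi), so the chord functions as an applied dominant of vi.

V7/vi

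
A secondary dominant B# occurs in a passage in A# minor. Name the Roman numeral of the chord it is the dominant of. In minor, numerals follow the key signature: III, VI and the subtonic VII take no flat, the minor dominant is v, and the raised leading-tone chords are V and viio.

The chord is a major triad on B#.
A dominant resolves down a perfect fifth: B# → E#. In A# minor, E# is scale degree 5, i.e. V.

V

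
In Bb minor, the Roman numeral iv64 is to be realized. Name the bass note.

Bb

iv in Bb minor has root Eb; the chord is Eb-Gb-Bb.
The figure 64 means second inversion — the fifth is in the bass.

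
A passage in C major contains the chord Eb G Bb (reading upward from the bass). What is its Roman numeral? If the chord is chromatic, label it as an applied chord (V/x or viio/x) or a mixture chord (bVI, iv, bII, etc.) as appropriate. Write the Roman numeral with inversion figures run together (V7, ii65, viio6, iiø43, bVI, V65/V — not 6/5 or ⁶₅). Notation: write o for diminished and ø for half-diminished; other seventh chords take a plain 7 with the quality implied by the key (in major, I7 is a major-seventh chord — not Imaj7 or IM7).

The pitches Eb-G-Bb form a major triad rooted on Eb.
Eb is the lowered third degree of C major (diatonic 3 would be E). This is a major triad on the lowered third degree, borrowed from the parallel minor.

bIII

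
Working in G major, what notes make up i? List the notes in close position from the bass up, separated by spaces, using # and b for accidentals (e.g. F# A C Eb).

G Bb D

i is the minor tonic, borrowed from the parallel minor. In G major that root is G.
So the chord is G-Bb-D.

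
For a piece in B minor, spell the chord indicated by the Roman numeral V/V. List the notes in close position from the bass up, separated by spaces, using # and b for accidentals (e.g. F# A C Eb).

C# E# G#

The slash means an applied dominant: we want the dominant of V. In B minor, V is F# major, and its dominant is built on C#.
Building a major triad on C# gives C#-E#-G#.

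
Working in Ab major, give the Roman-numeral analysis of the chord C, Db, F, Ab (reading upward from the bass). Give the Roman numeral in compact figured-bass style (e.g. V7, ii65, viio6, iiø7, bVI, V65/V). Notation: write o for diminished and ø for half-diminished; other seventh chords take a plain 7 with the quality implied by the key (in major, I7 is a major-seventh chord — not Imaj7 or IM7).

IV42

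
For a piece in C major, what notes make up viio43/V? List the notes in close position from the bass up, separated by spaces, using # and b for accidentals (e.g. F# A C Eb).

C Eb F# A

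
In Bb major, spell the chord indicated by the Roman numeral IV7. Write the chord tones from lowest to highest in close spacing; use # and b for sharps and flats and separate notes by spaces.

The numeral's case and figure indicate a major seventh chord. In Bb major its root, the subdominant, is Eb.
That chord is spelled Eb-G-Bb-D.

Eb G Bb D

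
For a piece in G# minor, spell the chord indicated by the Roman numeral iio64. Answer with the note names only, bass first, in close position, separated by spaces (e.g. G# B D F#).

E A# C#

In G# minor, the supertonic is A#, and the diatonic chord built there is a diminished triad.
That chord is spelled A#-C#-E.
With the 64 figure the chord is in second inversion; from the bass E upward in close position it reads E-A#-C#.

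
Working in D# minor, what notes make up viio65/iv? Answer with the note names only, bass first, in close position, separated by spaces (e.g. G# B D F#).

A# C# E F##

The slash marks an applied leading-tone chord: viio of iv. In D# minor, iv is G#, so the leading tone to it is F##, a half step below.
Building a fully diminished seventh chord on F## gives F##-A#-C#-E.
The figured bass 65 indicates first inversion, placing the third (A#) in the bass: A#-C#-E-F##.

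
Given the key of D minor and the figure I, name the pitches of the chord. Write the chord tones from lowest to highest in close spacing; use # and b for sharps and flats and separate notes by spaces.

Scale degree 1 in D minor is D; here the chord built on it is altered to a major triad. I is the major tonic (Picardy third), borrowed from the parallel major.
So the chord is D-F#-A, a major triad.

D F# A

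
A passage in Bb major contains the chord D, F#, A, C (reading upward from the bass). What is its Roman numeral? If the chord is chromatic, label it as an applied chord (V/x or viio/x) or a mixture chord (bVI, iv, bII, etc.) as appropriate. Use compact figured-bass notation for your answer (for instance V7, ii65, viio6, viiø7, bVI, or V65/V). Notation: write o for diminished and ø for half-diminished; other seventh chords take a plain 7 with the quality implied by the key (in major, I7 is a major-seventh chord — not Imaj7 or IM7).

V7/vi

The pitches D-F#-A-C form a dominant seventh chord rooted on D.
D is not a diatonic chord root with this quality in Bb major, but it lies a perfect fifth above G (vi), so the chord functions as an applied dominant of vi.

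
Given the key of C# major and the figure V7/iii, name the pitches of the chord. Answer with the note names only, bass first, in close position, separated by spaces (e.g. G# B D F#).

V7/iii is a secondary dominant — the dominant seventh of iii. iii in C# major is E#, so the applied chord's root is B#, a perfect fifth above.
Building a dominant seventh chord on B# gives B#-D##-F##-A#.

B# D## F## A#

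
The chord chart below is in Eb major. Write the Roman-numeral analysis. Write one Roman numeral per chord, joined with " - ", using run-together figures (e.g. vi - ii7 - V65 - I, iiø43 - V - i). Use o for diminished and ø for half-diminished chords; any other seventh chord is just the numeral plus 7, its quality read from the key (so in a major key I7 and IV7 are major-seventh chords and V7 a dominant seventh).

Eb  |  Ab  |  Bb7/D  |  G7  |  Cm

I - IV - V65 - V7/vi - vi

Eb: root Eb is the tonic; major triad there is I.
Ab has root Ab, degree 4 in Eb major, so IV.
Bb7/D: root Bb is the dominant; dominant seventh chord there is V65.
G7 is the secondary dominant of vi (dominant seventh chord on G): V7/vi.
Cm: root C is the submediant; minor triad there is vi.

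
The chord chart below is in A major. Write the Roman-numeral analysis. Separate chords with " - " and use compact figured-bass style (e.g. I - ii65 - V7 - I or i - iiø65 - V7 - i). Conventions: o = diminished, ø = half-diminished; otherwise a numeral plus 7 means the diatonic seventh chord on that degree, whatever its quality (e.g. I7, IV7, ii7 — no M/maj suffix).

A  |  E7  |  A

I - V7 - I

A: root A is the tonic; major triad there is I.
E7: root E is the dominant; dominant seventh chord there is V7.
A has root A, degree 1 in A major, so I.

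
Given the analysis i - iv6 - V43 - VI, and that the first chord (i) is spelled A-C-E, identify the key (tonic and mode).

A minor

i is given as A-C-E — a minor triad with root A.
If A is scale degree 1 and the mode makes that degree carry a minor triad, the tonic is A and the mode is minor.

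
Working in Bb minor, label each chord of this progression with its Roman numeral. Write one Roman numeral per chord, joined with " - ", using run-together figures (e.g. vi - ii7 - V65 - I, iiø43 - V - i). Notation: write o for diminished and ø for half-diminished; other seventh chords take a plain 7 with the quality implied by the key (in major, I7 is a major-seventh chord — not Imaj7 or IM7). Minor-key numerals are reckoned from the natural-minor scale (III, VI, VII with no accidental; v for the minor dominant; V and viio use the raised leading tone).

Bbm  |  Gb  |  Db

Bbm has root Bb, degree 1 in Bb minor, so i.
Gb has root Gb, degree 6 in Bb minor, so VI.
Db: major triad on Db = scale degree 3 → III.

i - VI - III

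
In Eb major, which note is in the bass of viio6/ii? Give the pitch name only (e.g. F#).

The applied chord viio6/ii is rooted on E: E-G-Bb.
The figure 6 means first inversion — the third is in the bass.

G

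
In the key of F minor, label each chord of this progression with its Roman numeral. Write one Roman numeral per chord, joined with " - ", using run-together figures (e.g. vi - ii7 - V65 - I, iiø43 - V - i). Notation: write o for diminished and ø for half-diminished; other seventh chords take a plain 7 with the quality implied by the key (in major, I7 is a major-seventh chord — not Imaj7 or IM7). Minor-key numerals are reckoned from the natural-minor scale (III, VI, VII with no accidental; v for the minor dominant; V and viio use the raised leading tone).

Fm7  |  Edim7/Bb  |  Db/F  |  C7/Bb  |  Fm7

i7 - viio43 - VI6 - V42 - i7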